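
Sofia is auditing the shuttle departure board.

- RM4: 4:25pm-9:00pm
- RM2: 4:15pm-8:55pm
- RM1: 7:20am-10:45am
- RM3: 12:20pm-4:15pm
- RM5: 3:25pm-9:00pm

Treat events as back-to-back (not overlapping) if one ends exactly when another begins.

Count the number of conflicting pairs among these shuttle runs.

4

Sorted by start: RM1, RM3, RM5, RM2, RM4.
RM3 starts after RM1 ends — done with RM1.
RM5 starts before RM3 ends → RM3 and RM5 overlap.
RM2 starts exactly when RM3 ends (back-to-back, no overlap) — done with RM3.
RM2 starts before RM5 ends → RM5 and RM2 overlap.
RM4 starts before RM5 ends → RM5 and RM4 overlap.
RM4 starts before RM2 ends → RM2 and RM4 overlap.
Overlapping pairs: RM2 & RM4, RM2 & RM5, RM3 & RM5, RM4 & RM5 — 4 in total.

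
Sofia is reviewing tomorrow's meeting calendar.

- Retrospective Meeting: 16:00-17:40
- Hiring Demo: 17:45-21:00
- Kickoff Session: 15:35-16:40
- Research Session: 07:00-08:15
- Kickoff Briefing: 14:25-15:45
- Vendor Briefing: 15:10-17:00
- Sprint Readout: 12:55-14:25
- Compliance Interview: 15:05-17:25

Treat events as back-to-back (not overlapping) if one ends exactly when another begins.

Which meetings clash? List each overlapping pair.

Compliance Interview & Kickoff Briefing, Compliance Interview & Kickoff Session, Compliance Interview & Retrospective Meeting, Compliance Interview & Vendor Briefing, Kickoff Briefing & Kickoff Session, Kickoff Briefing & Vendor Briefing, Kickoff Session & Retrospective Meeting, Kickoff Session & Vendor Briefing, Retrospective Meeting & Vendor Briefing

Sorted by start: Research Session, Sprint Readout, Kickoff Briefing, Compliance Interview, Vendor Briefing, Kickoff Session, Retrospective Meeting, Hiring Demo.
Sprint Readout starts after Research Session ends — done with Research Session.
Kickoff Briefing starts exactly when Sprint Readout ends (back-to-back, no overlap) — done with Sprint Readout.
Compliance Interview starts before Kickoff Briefing ends → Kickoff Briefing and Compliance Interview overlap.
Vendor Briefing starts before Kickoff Briefing ends → Kickoff Briefing and Vendor Briefing overlap.
Kickoff Session starts before Kickoff Briefing ends → Kickoff Briefing and Kickoff Session overlap.
Retrospective Meeting starts after Kickoff Briefing ends — done with Kickoff Briefing.
Vendor Briefing starts before Compliance Interview ends → Compliance Interview and Vendor Briefing overlap.
Kickoff Session starts before Compliance Interview ends → Compliance Interview and Kickoff Session overlap.
Retrospective Meeting starts before Compliance Interview ends → Compliance Interview and Retrospective Meeting overlap.
Hiring Demo starts after Compliance Interview ends.
Kickoff Session starts before Vendor Briefing ends → Vendor Briefing and Kickoff Session overlap.
Retrospective Meeting starts before Vendor Briefing ends → Vendor Briefing and Retrospective Meeting overlap.
Hiring Demo starts after Vendor Briefing ends.
Retrospective Meeting starts before Kickoff Session ends → Kickoff Session and Retrospective Meeting overlap.
Hiring Demo starts after Kickoff Session ends.
Hiring Demo starts after Retrospective Meeting ends.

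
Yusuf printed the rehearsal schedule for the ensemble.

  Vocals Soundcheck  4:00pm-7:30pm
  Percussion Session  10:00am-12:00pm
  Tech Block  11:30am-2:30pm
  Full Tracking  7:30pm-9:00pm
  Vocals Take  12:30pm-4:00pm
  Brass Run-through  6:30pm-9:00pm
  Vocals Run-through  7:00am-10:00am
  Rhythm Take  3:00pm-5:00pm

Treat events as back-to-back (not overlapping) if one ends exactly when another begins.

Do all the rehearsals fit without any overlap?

Sorted by start: Vocals Run-through, Percussion Session, Tech Block, Vocals Take, Rhythm Take, Vocals Soundcheck, Brass Run-through, Full Tracking.
Percussion Session starts exactly when Vocals Run-through ends (back-to-back, no overlap), so Vocals Run-through has no further overlaps.
Tech Block starts before Percussion Session ends → Percussion Session and Tech Block overlap.
That's a conflict, so the schedule is not conflict-free.

No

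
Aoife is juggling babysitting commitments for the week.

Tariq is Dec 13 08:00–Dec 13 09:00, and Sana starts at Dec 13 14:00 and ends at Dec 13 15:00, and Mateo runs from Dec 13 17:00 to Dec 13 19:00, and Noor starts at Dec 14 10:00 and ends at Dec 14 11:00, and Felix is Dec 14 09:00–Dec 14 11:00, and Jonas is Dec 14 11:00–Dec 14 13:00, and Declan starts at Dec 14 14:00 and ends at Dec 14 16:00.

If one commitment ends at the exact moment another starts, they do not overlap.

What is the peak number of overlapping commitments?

Sweep the timeline, counting +1 at each start and −1 at each end (ends before starts at a tie):
Dec 13 08:00 start Tariq → 1
Dec 13 09:00 end Tariq → 0
Dec 13 14:00 start Sana → 1
Dec 13 15:00 end Sana → 0
Dec 13 17:00 start Mateo → 1
Dec 13 19:00 end Mateo → 0
Dec 14 09:00 start Felix → 1
Dec 14 10:00 start Noor → 2
Dec 14 11:00 end Felix → 1
Dec 14 11:00 end Noor → 0
Dec 14 11:00 start Jonas → 1
Dec 14 13:00 end Jonas → 0
Dec 14 14:00 start Declan → 1
Dec 14 16:00 end Declan → 0
Peak is 2, at Dec 14 10:00 (Felix, Noor).

2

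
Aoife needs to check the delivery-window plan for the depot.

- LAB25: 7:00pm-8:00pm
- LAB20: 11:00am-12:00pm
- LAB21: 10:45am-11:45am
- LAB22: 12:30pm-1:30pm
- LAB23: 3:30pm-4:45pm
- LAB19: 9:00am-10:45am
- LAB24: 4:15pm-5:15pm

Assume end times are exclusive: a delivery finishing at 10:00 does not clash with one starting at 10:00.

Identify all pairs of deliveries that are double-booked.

LAB20 & LAB21, LAB23 & LAB24

Sorted by start: LAB19, LAB21, LAB20, LAB22, LAB23, LAB24, LAB25.
LAB21 starts exactly when LAB19 ends (back-to-back, no overlap), so LAB19 has no further overlaps.
LAB20 starts before LAB21 ends → LAB21 and LAB20 overlap.
LAB22 starts after LAB21 ends, so LAB21 has no further overlaps.
LAB22 starts after LAB20 ends, so LAB20 has no further overlaps.
LAB23 starts after LAB22 ends, so LAB22 has no further overlaps.
LAB24 starts before LAB23 ends → LAB23 and LAB24 overlap.
LAB25 starts after LAB23 ends.
LAB25 starts after LAB24 ends.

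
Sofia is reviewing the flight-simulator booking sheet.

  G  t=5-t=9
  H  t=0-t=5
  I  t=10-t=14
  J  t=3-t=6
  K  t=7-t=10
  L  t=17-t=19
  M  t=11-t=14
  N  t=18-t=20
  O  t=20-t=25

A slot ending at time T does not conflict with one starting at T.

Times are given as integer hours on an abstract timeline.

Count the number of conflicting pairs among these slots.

Sorted by start: H, J, G, K, I, M, L, N, O.
J starts before H ends → H and J overlap.
G starts exactly when H ends (back-to-back, no overlap), so H has no further overlaps.
G starts before J ends → J and G overlap.
K starts after J ends, so J has no further overlaps.
K starts before G ends → G and K overlap.
I starts after G ends, so G has no further overlaps.
I starts exactly when K ends (back-to-back, no overlap), so K has no further overlaps.
M starts before I ends → I and M overlap.
L starts after I ends, so I has no further overlaps.
L starts after M ends, so M has no further overlaps.
N starts before L ends → L and N overlap.
O starts after L ends.
O starts exactly when N ends (back-to-back, no overlap).
Overlapping pairs: G & J, G & K, H & J, I & M, L & N — 5 in total.

5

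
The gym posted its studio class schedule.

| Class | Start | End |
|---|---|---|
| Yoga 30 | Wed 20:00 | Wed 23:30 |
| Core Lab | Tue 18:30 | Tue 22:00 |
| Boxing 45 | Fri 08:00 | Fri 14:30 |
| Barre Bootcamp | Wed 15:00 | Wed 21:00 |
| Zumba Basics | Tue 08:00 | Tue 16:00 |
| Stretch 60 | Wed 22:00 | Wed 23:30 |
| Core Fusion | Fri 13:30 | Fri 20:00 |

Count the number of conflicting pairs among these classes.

Sorted by start: Zumba Basics, Core Lab, Barre Bootcamp, Yoga 30, Stretch 60, Boxing 45, Core Fusion.
Core Lab starts after Zumba Basics ends, so Zumba Basics has no further overlaps.
Barre Bootcamp starts after Core Lab ends, so Core Lab has no further overlaps.
Yoga 30 starts before Barre Bootcamp ends → Barre Bootcamp and Yoga 30 overlap.
Stretch 60 starts after Barre Bootcamp ends, so Barre Bootcamp has no further overlaps.
Stretch 60 starts before Yoga 30 ends → Yoga 30 and Stretch 60 overlap.
Boxing 45 starts after Yoga 30 ends, so Yoga 30 has no further overlaps.
Boxing 45 starts after Stretch 60 ends, so Stretch 60 has no further overlaps.
Core Fusion starts before Boxing 45 ends → Boxing 45 and Core Fusion overlap.
Overlapping pairs: Barre Bootcamp & Yoga 30, Boxing 45 & Core Fusion, Stretch 60 & Yoga 30 — 3 in total.

3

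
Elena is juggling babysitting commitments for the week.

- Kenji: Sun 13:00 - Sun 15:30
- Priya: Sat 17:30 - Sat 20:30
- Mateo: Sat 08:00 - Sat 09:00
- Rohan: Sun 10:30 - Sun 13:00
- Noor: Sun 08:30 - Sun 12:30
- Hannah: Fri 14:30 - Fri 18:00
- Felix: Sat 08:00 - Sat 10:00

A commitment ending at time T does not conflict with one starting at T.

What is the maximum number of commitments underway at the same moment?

2

Sort all start/end points and keep a running count:
Fri 14:30 start Hannah → 1
Fri 18:00 end Hannah → 0
Sat 08:00 start Felix → 1
Sat 08:00 start Mateo → 2
Sat 09:00 end Mateo → 1
Sat 10:00 end Felix → 0
Sat 17:30 start Priya → 1
Sat 20:30 end Priya → 0
Sun 08:30 start Noor → 1
Sun 10:30 start Rohan → 2
Sun 12:30 end Noor → 1
Sun 13:00 end Rohan → 0
Sun 13:00 start Kenji → 1
Sun 15:30 end Kenji → 0
Peak is 2, at Sat 08:00 (Felix, Mateo).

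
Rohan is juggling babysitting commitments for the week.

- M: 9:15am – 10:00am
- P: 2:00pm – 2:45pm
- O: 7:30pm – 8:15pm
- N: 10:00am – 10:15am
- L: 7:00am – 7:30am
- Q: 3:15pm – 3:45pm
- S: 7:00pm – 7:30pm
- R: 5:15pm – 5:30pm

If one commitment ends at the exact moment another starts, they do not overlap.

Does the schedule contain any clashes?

Sorted by start: L, M, N, P, Q, R, S, O.
M starts after L ends — done with L.
N starts exactly when M ends (back-to-back, no overlap) — done with M.
P starts after N ends — done with N.
Q starts after P ends — done with P.
R starts after Q ends — done with Q.
S starts after R ends — done with R.
O starts exactly when S ends (back-to-back, no overlap).
Every pair is clear; the schedule has no overlaps.

No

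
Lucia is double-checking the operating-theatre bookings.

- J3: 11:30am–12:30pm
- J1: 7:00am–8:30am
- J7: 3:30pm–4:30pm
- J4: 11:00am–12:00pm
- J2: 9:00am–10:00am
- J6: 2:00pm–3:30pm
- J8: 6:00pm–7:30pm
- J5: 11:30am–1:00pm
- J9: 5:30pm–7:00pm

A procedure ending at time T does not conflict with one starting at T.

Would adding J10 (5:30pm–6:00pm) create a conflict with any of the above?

Yes — it overlaps J9

J1: ends 8:30am at or before J10 starts 5:30pm → clear.
J2: ends 10:00am at or before J10 starts 5:30pm → clear.
J4: ends 12:00pm at or before J10 starts 5:30pm → clear.
J3: ends 12:30pm at or before J10 starts 5:30pm → clear.
J5: ends 1:00pm at or before J10 starts 5:30pm → clear.
J6: ends 3:30pm at or before J10 starts 5:30pm → clear.
J7: ends 4:30pm at or before J10 starts 5:30pm → clear.
J9: starts 5:30pm before J10 ends 6:00pm, and ends 7:00pm after J10 starts 5:30pm → overlap.
J8: starts 6:00pm at or after J10 ends 6:00pm → clear.
J10 overlaps J9.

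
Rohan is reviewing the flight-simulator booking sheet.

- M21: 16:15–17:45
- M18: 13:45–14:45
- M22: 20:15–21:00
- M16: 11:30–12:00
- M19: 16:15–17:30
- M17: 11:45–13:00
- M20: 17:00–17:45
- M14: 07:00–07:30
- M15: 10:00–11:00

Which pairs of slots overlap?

Two intervals overlap when each starts before the other ends.
Sorted by start: M14, M15, M16, M17, M18, M19, M21, M20, M22.
M15 starts after M14 ends, so nothing later overlaps M14 either.
M16 starts after M15 ends, so nothing later overlaps M15 either.
M17 starts before M16 ends → M16 and M17 overlap.
M18 starts after M16 ends, so nothing later overlaps M16 either.
M18 starts after M17 ends, so nothing later overlaps M17 either.
M19 starts after M18 ends, so nothing later overlaps M18 either.
M21 starts before M19 ends → M19 and M21 overlap.
M20 starts before M19 ends → M19 and M20 overlap.
M22 starts after M19 ends.
M20 starts before M21 ends → M21 and M20 overlap.
M22 starts after M21 ends.
M22 starts after M20 ends.

M16 & M17, M19 & M20, M19 & M21, M20 & M21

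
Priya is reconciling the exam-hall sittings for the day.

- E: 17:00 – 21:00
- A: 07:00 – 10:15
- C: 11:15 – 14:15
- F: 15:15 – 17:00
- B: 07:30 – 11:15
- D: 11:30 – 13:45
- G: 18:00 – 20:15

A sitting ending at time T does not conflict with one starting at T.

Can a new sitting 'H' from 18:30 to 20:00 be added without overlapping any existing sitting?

A: ends 10:15 at or before H starts 18:30 → clear.
B: ends 11:15 at or before H starts 18:30 → clear.
C: ends 14:15 at or before H starts 18:30 → clear.
D: ends 13:45 at or before H starts 18:30 → clear.
F: ends 17:00 at or before H starts 18:30 → clear.
E: starts 17:00 before H ends 20:00, and ends 21:00 after H starts 18:30 → overlap.
G: starts 18:00 before H ends 20:00, and ends 20:15 after H starts 18:30 → overlap.
H overlaps E, G.

No — it overlaps E, G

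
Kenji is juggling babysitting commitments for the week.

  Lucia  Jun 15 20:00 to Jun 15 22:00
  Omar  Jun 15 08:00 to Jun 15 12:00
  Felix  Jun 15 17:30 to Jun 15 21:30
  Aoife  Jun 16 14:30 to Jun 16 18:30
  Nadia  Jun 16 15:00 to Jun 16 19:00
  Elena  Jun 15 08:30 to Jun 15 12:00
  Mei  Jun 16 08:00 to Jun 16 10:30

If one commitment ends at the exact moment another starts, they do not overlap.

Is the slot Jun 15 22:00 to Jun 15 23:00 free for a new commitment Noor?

Omar: ends Jun 15 12:00 at or before Noor starts Jun 15 22:00 → clear.
Elena: ends Jun 15 12:00 at or before Noor starts Jun 15 22:00 → clear.
Felix: ends Jun 15 21:30 at or before Noor starts Jun 15 22:00 → clear.
Lucia: ends Jun 15 22:00 at or before Noor starts Jun 15 22:00 → clear.
Mei: starts Jun 16 08:00 at or after Noor ends Jun 15 23:00 → clear.
Aoife: starts Jun 16 14:30 at or after Noor ends Jun 15 23:00 → clear.
Nadia: starts Jun 16 15:00 at or after Noor ends Jun 15 23:00 → clear.

Yes — the slot is free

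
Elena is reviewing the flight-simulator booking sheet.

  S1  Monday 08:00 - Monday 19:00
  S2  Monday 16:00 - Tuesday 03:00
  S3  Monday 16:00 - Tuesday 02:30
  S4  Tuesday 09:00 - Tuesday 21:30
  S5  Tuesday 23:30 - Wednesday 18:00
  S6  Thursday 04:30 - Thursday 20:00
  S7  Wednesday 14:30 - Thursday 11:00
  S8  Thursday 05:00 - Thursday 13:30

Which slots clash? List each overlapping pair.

Sorted by start: S1, S2, S3, S4, S5, S7, S6, S8.
S2 starts before S1 ends → S1 and S2 overlap.
S3 starts before S1 ends → S1 and S3 overlap.
S4 starts after S1 ends; S1 is clear from here.
S3 starts before S2 ends → S2 and S3 overlap.
S4 starts after S2 ends; S2 is clear from here.
S4 starts after S3 ends; S3 is clear from here.
S5 starts after S4 ends; S4 is clear from here.
S7 starts before S5 ends → S5 and S7 overlap.
S6 starts after S5 ends; S5 is clear from here.
S6 starts before S7 ends → S7 and S6 overlap.
S8 starts before S7 ends → S7 and S8 overlap.
S8 starts before S6 ends → S6 and S8 overlap.

S1 & S2, S1 & S3, S2 & S3, S5 & S7, S6 & S7, S6 & S8, S7 & S8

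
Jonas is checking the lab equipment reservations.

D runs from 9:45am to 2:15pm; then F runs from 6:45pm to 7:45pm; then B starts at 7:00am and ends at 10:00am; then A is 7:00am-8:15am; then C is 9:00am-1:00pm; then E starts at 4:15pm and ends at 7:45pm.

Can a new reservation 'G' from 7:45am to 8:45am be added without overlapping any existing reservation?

No — it overlaps A, B

A: starts 7:00am before G ends 8:45am, and ends 8:15am after G starts 7:45am → overlap.
B: starts 7:00am before G ends 8:45am, and ends 10:00am after G starts 7:45am → overlap.
C: starts 9:00am at or after G ends 8:45am → clear.
D: starts 9:45am at or after G ends 8:45am → clear.
E: starts 4:15pm at or after G ends 8:45am → clear.
F: starts 6:45pm at or after G ends 8:45am → clear.
G overlaps A, B.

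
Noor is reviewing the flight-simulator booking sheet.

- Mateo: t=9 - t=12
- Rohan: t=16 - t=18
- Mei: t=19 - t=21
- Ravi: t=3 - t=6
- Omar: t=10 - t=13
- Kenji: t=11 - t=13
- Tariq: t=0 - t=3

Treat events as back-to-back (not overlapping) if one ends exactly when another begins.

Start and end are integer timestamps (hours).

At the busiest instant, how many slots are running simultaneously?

Sweep the timeline, counting +1 at each start and −1 at each end (ends before starts at a tie):
t=0 start Tariq → 1
t=3 end Tariq → 0
t=3 start Ravi → 1
t=6 end Ravi → 0
t=9 start Mateo → 1
t=10 start Omar → 2
t=11 start Kenji → 3
t=12 end Mateo → 2
t=13 end Kenji → 1
t=13 end Omar → 0
t=16 start Rohan → 1
t=18 end Rohan → 0
t=19 start Mei → 1
t=21 end Mei → 0
Peak is 3, at t=11 (Kenji, Mateo, Omar).

3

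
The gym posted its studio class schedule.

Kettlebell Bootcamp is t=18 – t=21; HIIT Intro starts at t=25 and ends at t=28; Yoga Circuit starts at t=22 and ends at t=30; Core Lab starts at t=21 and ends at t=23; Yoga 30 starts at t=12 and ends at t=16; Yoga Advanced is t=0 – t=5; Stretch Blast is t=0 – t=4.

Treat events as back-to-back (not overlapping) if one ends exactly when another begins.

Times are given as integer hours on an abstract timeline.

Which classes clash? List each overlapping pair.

Check each pair: they overlap iff neither finishes before the other starts.
Sorted by start: Stretch Blast, Yoga Advanced, Yoga 30, Kettlebell Bootcamp, Core Lab, Yoga Circuit, HIIT Intro.
Yoga Advanced starts before Stretch Blast ends → Stretch Blast and Yoga Advanced overlap.
Yoga 30 starts after Stretch Blast ends, so Stretch Blast has no further overlaps.
Yoga 30 starts after Yoga Advanced ends, so Yoga Advanced has no further overlaps.
Kettlebell Bootcamp starts after Yoga 30 ends, so Yoga 30 has no further overlaps.
Core Lab starts exactly when Kettlebell Bootcamp ends (back-to-back, no overlap), so Kettlebell Bootcamp has no further overlaps.
Yoga Circuit starts before Core Lab ends → Core Lab and Yoga Circuit overlap.
HIIT Intro starts after Core Lab ends.
HIIT Intro starts before Yoga Circuit ends → Yoga Circuit and HIIT Intro overlap.

Core Lab & Yoga Circuit, HIIT Intro & Yoga Circuit, Stretch Blast & Yoga Advanced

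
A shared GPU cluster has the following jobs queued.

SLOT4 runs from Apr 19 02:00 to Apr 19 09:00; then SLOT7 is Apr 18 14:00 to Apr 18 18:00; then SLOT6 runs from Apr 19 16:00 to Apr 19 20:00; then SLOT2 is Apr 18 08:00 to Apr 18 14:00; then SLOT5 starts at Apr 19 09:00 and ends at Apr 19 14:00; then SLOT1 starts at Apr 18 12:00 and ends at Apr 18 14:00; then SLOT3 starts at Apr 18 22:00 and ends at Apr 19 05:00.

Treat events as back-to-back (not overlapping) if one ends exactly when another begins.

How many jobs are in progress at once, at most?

Sweep the timeline, counting +1 at each start and −1 at each end (ends before starts at a tie):
Apr 18 08:00 start SLOT2 → 1
Apr 18 12:00 start SLOT1 → 2
Apr 18 14:00 end SLOT1 → 1
Apr 18 14:00 end SLOT2 → 0
Apr 18 14:00 start SLOT7 → 1
Apr 18 18:00 end SLOT7 → 0
Apr 18 22:00 start SLOT3 → 1
Apr 19 02:00 start SLOT4 → 2
Apr 19 05:00 end SLOT3 → 1
Apr 19 09:00 end SLOT4 → 0
Apr 19 09:00 start SLOT5 → 1
Apr 19 14:00 end SLOT5 → 0
Apr 19 16:00 start SLOT6 → 1
Apr 19 20:00 end SLOT6 → 0
Peak is 2, at Apr 18 12:00 (SLOT1, SLOT2).

2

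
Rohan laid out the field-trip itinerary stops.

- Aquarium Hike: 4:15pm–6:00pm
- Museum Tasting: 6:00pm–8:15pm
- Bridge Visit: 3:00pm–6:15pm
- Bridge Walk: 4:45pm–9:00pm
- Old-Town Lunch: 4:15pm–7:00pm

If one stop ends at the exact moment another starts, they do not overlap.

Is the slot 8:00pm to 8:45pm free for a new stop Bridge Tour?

No — it overlaps Bridge Walk, Museum Tasting

Bridge Visit: ends 6:15pm at or before Bridge Tour starts 8:00pm → clear.
Aquarium Hike: ends 6:00pm at or before Bridge Tour starts 8:00pm → clear.
Old-Town Lunch: ends 7:00pm at or before Bridge Tour starts 8:00pm → clear.
Bridge Walk: starts 4:45pm before Bridge Tour ends 8:45pm, and ends 9:00pm after Bridge Tour starts 8:00pm → overlap.
Museum Tasting: starts 6:00pm before Bridge Tour ends 8:45pm, and ends 8:15pm after Bridge Tour starts 8:00pm → overlap.
Bridge Tour overlaps Museum Tasting, Bridge Walk.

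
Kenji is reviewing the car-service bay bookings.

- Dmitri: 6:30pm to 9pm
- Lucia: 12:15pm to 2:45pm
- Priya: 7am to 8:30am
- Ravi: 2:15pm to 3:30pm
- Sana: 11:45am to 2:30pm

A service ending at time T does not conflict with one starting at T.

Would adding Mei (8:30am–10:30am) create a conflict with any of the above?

Priya: ends 8:30am at or before Mei starts 8:30am → clear.
Sana: starts 11:45am at or after Mei ends 10:30am → clear.
Lucia: starts 12:15pm at or after Mei ends 10:30am → clear.
Ravi: starts 2:15pm at or after Mei ends 10:30am → clear.
Dmitri: starts 6:30pm at or after Mei ends 10:30am → clear.

No — it doesn't clash with anything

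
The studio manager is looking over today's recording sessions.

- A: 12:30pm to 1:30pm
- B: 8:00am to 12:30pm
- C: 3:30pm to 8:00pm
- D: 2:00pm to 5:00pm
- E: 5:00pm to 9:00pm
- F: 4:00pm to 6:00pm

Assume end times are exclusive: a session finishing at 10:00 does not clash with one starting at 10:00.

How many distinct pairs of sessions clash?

5

Sorted by start: B, A, D, C, F, E.
A starts exactly when B ends (back-to-back, no overlap), so B has no further overlaps.
D starts after A ends, so A has no further overlaps.
C starts before D ends → D and C overlap.
F starts before D ends → D and F overlap.
E starts exactly when D ends (back-to-back, no overlap).
F starts before C ends → C and F overlap.
E starts before C ends → C and E overlap.
E starts before F ends → F and E overlap.
Overlapping pairs: C & D, C & E, C & F, D & F, E & F — 5 in total.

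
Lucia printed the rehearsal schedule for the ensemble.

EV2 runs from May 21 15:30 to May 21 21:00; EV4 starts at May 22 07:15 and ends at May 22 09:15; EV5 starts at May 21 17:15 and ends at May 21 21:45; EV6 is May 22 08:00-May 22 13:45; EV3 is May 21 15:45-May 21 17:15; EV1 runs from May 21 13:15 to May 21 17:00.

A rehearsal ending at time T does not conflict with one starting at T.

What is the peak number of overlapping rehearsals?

3

Sweep the timeline, counting +1 at each start and −1 at each end (ends before starts at a tie):
May 21 13:15 start EV1 → 1
May 21 15:30 start EV2 → 2
May 21 15:45 start EV3 → 3
May 21 17:00 end EV1 → 2
May 21 17:15 end EV3 → 1
May 21 17:15 start EV5 → 2
May 21 21:00 end EV2 → 1
May 21 21:45 end EV5 → 0
May 22 07:15 start EV4 → 1
May 22 08:00 start EV6 → 2
May 22 09:15 end EV4 → 1
May 22 13:45 end EV6 → 0
Peak is 3, at May 21 15:45 (EV1, EV2, EV3).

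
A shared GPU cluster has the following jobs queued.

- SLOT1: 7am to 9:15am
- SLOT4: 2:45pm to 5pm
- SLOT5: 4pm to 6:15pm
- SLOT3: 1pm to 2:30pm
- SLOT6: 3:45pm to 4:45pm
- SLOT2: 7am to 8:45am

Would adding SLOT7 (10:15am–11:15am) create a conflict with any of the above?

No — it doesn't clash with anything

SLOT1: ends 9:15am at or before SLOT7 starts 10:15am → clear.
SLOT2: ends 8:45am at or before SLOT7 starts 10:15am → clear.
SLOT3: starts 1pm at or after SLOT7 ends 11:15am → clear.
SLOT4: starts 2:45pm at or after SLOT7 ends 11:15am → clear.
SLOT6: starts 3:45pm at or after SLOT7 ends 11:15am → clear.
SLOT5: starts 4pm at or after SLOT7 ends 11:15am → clear.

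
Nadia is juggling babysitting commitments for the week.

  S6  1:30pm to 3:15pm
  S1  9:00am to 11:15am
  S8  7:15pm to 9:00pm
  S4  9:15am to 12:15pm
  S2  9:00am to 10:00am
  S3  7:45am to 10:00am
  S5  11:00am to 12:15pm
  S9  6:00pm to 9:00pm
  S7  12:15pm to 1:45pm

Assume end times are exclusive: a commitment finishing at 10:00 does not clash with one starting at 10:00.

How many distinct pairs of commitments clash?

10

Check each pair: they overlap iff neither finishes before the other starts.
Sorted by start: S3, S1, S2, S4, S5, S7, S6, S9, S8.
S1 starts before S3 ends → S3 and S1 overlap.
S2 starts before S3 ends → S3 and S2 overlap.
S4 starts before S3 ends → S3 and S4 overlap.
S5 starts after S3 ends, so S3 has no further overlaps.
S2 starts before S1 ends → S1 and S2 overlap.
S4 starts before S1 ends → S1 and S4 overlap.
S5 starts before S1 ends → S1 and S5 overlap.
S7 starts after S1 ends, so S1 has no further overlaps.
S4 starts before S2 ends → S2 and S4 overlap.
S5 starts after S2 ends, so S2 has no further overlaps.
S5 starts before S4 ends → S4 and S5 overlap.
S7 starts exactly when S4 ends (back-to-back, no overlap), so S4 has no further overlaps.
S7 starts exactly when S5 ends (back-to-back, no overlap), so S5 has no further overlaps.
S6 starts before S7 ends → S7 and S6 overlap.
S9 starts after S7 ends, so S7 has no further overlaps.
S9 starts after S6 ends, so S6 has no further overlaps.
S8 starts before S9 ends → S9 and S8 overlap.
Overlapping pairs: S1 & S2, S1 & S3, S1 & S4, S1 & S5, S2 & S3, S2 & S4, S3 & S4, S4 & S5, S6 & S7, S8 & S9 — 10 in total.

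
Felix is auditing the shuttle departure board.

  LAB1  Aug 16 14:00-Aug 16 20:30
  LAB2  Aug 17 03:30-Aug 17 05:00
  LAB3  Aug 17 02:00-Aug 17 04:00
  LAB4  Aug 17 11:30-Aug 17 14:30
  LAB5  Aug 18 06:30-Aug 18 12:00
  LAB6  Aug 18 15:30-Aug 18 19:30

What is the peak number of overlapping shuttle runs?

2

Walk through starts and ends in time order (an end at T is processed before a start at T):
Aug 16 14:00 start LAB1 → 1
Aug 16 20:30 end LAB1 → 0
Aug 17 02:00 start LAB3 → 1
Aug 17 03:30 start LAB2 → 2
Aug 17 04:00 end LAB3 → 1
Aug 17 05:00 end LAB2 → 0
Aug 17 11:30 start LAB4 → 1
Aug 17 14:30 end LAB4 → 0
Aug 18 06:30 start LAB5 → 1
Aug 18 12:00 end LAB5 → 0
Aug 18 15:30 start LAB6 → 1
Aug 18 19:30 end LAB6 → 0
Peak is 2, at Aug 17 03:30 (LAB2, LAB3).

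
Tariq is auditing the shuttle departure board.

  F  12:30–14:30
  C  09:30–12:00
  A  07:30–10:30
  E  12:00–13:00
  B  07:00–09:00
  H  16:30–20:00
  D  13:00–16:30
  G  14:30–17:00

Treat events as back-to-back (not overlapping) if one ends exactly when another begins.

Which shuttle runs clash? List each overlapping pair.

Sorted by start: B, A, C, E, F, D, G, H.
A starts before B ends → B and A overlap.
C starts after B ends — done with B.
C starts before A ends → A and C overlap.
E starts after A ends — done with A.
E starts exactly when C ends (back-to-back, no overlap) — done with C.
F starts before E ends → E and F overlap.
D starts exactly when E ends (back-to-back, no overlap) — done with E.
D starts before F ends → F and D overlap.
G starts exactly when F ends (back-to-back, no overlap) — done with F.
G starts before D ends → D and G overlap.
H starts exactly when D ends (back-to-back, no overlap).
H starts before G ends → G and H overlap.

A & B, A & C, D & F, D & G, E & F, G & H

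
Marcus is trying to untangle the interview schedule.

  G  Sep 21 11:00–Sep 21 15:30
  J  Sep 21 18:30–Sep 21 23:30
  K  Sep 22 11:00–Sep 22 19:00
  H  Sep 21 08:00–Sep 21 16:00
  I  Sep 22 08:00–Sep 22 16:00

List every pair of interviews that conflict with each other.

Sorted by start: H, G, J, I, K.
G starts before H ends → H and G overlap.
J starts after H ends, so nothing later overlaps H either.
J starts after G ends, so nothing later overlaps G either.
I starts after J ends, so nothing later overlaps J either.
K starts before I ends → I and K overlap.

G & H, I & K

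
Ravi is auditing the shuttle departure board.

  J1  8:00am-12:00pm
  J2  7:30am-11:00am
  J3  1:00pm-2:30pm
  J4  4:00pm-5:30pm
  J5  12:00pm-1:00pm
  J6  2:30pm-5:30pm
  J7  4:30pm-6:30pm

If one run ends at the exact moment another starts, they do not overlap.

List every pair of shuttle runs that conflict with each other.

J1 & J2, J4 & J6, J4 & J7, J6 & J7

Sorted by start: J2, J1, J5, J3, J6, J4, J7.
J1 starts before J2 ends → J2 and J1 overlap.
J5 starts after J2 ends; J2 is clear from here.
J5 starts exactly when J1 ends (back-to-back, no overlap); J1 is clear from here.
J3 starts exactly when J5 ends (back-to-back, no overlap); J5 is clear from here.
J6 starts exactly when J3 ends (back-to-back, no overlap); J3 is clear from here.
J4 starts before J6 ends → J6 and J4 overlap.
J7 starts before J6 ends → J6 and J7 overlap.
J7 starts before J4 ends → J4 and J7 overlap.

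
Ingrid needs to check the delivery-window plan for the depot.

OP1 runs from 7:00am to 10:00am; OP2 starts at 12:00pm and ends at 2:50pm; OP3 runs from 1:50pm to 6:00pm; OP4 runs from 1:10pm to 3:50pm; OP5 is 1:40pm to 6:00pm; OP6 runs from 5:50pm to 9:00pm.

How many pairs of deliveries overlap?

Sorted by start: OP1, OP2, OP4, OP5, OP3, OP6.
OP2 starts after OP1 ends; OP1 is clear from here.
OP4 starts before OP2 ends → OP2 and OP4 overlap.
OP5 starts before OP2 ends → OP2 and OP5 overlap.
OP3 starts before OP2 ends → OP2 and OP3 overlap.
OP6 starts after OP2 ends.
OP5 starts before OP4 ends → OP4 and OP5 overlap.
OP3 starts before OP4 ends → OP4 and OP3 overlap.
OP6 starts after OP4 ends.
OP3 starts before OP5 ends → OP5 and OP3 overlap.
OP6 starts before OP5 ends → OP5 and OP6 overlap.
OP6 starts before OP3 ends → OP3 and OP6 overlap.
Overlapping pairs: OP2 & OP3, OP2 & OP4, OP2 & OP5, OP3 & OP4, OP3 & OP5, OP3 & OP6, OP4 & OP5, OP5 & OP6 — 8 in total.

8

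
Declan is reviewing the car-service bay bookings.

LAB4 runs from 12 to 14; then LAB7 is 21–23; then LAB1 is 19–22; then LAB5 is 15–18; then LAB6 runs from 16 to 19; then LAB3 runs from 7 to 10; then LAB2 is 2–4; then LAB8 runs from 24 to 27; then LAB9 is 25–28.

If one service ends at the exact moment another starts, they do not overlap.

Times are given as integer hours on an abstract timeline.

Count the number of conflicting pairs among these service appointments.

Sorted by start: LAB2, LAB3, LAB4, LAB5, LAB6, LAB1, LAB7, LAB8, LAB9.
LAB3 starts after LAB2 ends, so nothing later overlaps LAB2 either.
LAB4 starts after LAB3 ends, so nothing later overlaps LAB3 either.
LAB5 starts after LAB4 ends, so nothing later overlaps LAB4 either.
LAB6 starts before LAB5 ends → LAB5 and LAB6 overlap.
LAB1 starts after LAB5 ends, so nothing later overlaps LAB5 either.
LAB1 starts exactly when LAB6 ends (back-to-back, no overlap), so nothing later overlaps LAB6 either.
LAB7 starts before LAB1 ends → LAB1 and LAB7 overlap.
LAB8 starts after LAB1 ends, so nothing later overlaps LAB1 either.
LAB8 starts after LAB7 ends, so nothing later overlaps LAB7 either.
LAB9 starts before LAB8 ends → LAB8 and LAB9 overlap.
Overlapping pairs: LAB1 & LAB7, LAB5 & LAB6, LAB8 & LAB9 — 3 in total.

3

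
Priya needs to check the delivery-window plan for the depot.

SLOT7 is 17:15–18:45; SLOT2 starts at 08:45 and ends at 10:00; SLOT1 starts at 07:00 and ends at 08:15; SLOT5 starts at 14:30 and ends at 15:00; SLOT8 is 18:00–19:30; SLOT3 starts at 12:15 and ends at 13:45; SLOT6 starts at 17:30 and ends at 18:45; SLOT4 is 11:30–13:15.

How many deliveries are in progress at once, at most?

Walk through starts and ends in time order (an end at T is processed before a start at T):
07:00 start SLOT1 → 1
08:15 end SLOT1 → 0
08:45 start SLOT2 → 1
10:00 end SLOT2 → 0
11:30 start SLOT4 → 1
12:15 start SLOT3 → 2
13:15 end SLOT4 → 1
13:45 end SLOT3 → 0
14:30 start SLOT5 → 1
15:00 end SLOT5 → 0
17:15 start SLOT7 → 1
17:30 start SLOT6 → 2
18:00 start SLOT8 → 3
18:45 end SLOT6 → 2
18:45 end SLOT7 → 1
19:30 end SLOT8 → 0
Peak is 3, at 18:00 (SLOT6, SLOT7, SLOT8).

3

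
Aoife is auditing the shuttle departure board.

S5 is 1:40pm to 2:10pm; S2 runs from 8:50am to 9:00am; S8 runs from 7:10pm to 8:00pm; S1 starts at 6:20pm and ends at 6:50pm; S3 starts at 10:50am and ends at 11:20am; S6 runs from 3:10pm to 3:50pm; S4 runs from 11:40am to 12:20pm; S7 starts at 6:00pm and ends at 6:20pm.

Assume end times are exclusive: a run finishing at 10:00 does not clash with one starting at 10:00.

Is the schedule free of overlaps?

Sorted by start: S2, S3, S4, S5, S6, S7, S1, S8.
S3 starts after S2 ends, so nothing later overlaps S2 either.
S4 starts after S3 ends, so nothing later overlaps S3 either.
S5 starts after S4 ends, so nothing later overlaps S4 either.
S6 starts after S5 ends, so nothing later overlaps S5 either.
S7 starts after S6 ends, so nothing later overlaps S6 either.
S1 starts exactly when S7 ends (back-to-back, no overlap), so nothing later overlaps S7 either.
S8 starts after S1 ends.
Every pair is clear; the schedule has no overlaps.

Yes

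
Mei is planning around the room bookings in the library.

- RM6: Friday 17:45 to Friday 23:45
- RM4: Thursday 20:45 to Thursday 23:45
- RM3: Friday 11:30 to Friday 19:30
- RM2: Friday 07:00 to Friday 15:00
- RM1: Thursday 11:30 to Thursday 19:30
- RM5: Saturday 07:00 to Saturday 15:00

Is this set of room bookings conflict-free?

Sorted by start: RM1, RM4, RM2, RM3, RM6, RM5.
RM4 starts after RM1 ends; RM1 is clear from here.
RM2 starts after RM4 ends; RM4 is clear from here.
RM3 starts before RM2 ends → RM2 and RM3 overlap.
That's a conflict, so the schedule is not conflict-free.

No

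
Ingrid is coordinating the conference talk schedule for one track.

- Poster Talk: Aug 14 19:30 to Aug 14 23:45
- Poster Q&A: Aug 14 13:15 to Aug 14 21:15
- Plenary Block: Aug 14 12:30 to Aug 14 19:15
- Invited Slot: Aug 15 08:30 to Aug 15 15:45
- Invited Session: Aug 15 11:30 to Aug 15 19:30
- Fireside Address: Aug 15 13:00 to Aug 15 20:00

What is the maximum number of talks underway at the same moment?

Walk through starts and ends in time order (an end at T is processed before a start at T):
Aug 14 12:30 start Plenary Block → 1
Aug 14 13:15 start Poster Q&A → 2
Aug 14 19:15 end Plenary Block → 1
Aug 14 19:30 start Poster Talk → 2
Aug 14 21:15 end Poster Q&A → 1
Aug 14 23:45 end Poster Talk → 0
Aug 15 08:30 start Invited Slot → 1
Aug 15 11:30 start Invited Session → 2
Aug 15 13:00 start Fireside Address → 3
Aug 15 15:45 end Invited Slot → 2
Aug 15 19:30 end Invited Session → 1
Aug 15 20:00 end Fireside Address → 0
Peak is 3, at Aug 15 13:00 (Fireside Address, Invited Session, Invited Slot).

3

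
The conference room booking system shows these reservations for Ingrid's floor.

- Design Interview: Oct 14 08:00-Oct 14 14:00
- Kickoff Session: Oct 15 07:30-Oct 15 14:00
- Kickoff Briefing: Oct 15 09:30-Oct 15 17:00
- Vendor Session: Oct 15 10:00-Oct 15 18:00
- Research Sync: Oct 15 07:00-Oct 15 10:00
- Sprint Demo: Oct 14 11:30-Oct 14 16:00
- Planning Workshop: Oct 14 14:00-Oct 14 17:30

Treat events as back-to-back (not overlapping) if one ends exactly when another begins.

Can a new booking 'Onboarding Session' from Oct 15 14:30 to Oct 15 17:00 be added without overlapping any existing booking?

Design Interview: ends Oct 14 14:00 at or before Onboarding Session starts Oct 15 14:30 → clear.
Sprint Demo: ends Oct 14 16:00 at or before Onboarding Session starts Oct 15 14:30 → clear.
Planning Workshop: ends Oct 14 17:30 at or before Onboarding Session starts Oct 15 14:30 → clear.
Research Sync: ends Oct 15 10:00 at or before Onboarding Session starts Oct 15 14:30 → clear.
Kickoff Session: ends Oct 15 14:00 at or before Onboarding Session starts Oct 15 14:30 → clear.
Kickoff Briefing: starts Oct 15 09:30 before Onboarding Session ends Oct 15 17:00, and ends Oct 15 17:00 after Onboarding Session starts Oct 15 14:30 → overlap.
Vendor Session: starts Oct 15 10:00 before Onboarding Session ends Oct 15 17:00, and ends Oct 15 18:00 after Onboarding Session starts Oct 15 14:30 → overlap.
Onboarding Session overlaps Kickoff Briefing, Vendor Session.

No — it overlaps Kickoff Briefing, Vendor Session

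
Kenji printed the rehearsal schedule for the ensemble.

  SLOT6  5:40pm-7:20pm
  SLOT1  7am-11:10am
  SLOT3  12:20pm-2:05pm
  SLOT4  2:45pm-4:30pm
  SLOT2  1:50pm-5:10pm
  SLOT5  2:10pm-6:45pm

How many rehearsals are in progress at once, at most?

3

Walk through starts and ends in time order (an end at T is processed before a start at T):
7am start SLOT1 → 1
11:10am end SLOT1 → 0
12:20pm start SLOT3 → 1
1:50pm start SLOT2 → 2
2:05pm end SLOT3 → 1
2:10pm start SLOT5 → 2
2:45pm start SLOT4 → 3
4:30pm end SLOT4 → 2
5:10pm end SLOT2 → 1
5:40pm start SLOT6 → 2
6:45pm end SLOT5 → 1
7:20pm end SLOT6 → 0
Peak is 3, at 2:45pm (SLOT2, SLOT4, SLOT5).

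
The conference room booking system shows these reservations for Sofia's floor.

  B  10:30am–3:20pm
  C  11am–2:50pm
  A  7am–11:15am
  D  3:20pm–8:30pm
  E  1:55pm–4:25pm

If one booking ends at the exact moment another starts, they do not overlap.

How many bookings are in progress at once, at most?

3

Walk through starts and ends in time order (an end at T is processed before a start at T):
7am start A → 1
10:30am start B → 2
11am start C → 3
11:15am end A → 2
1:55pm start E → 3
2:50pm end C → 2
3:20pm end B → 1
3:20pm start D → 2
4:25pm end E → 1
8:30pm end D → 0
Peak is 3, at 11am (A, B, C).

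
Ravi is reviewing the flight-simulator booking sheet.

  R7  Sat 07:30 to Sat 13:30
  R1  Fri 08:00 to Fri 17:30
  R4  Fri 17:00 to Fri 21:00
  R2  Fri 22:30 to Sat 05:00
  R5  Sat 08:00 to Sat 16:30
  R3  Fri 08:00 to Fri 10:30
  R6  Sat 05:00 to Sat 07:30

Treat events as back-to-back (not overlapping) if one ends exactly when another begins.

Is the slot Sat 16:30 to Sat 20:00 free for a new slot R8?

R1: ends Fri 17:30 at or before R8 starts Sat 16:30 → clear.
R3: ends Fri 10:30 at or before R8 starts Sat 16:30 → clear.
R4: ends Fri 21:00 at or before R8 starts Sat 16:30 → clear.
R2: ends Sat 05:00 at or before R8 starts Sat 16:30 → clear.
R6: ends Sat 07:30 at or before R8 starts Sat 16:30 → clear.
R7: ends Sat 13:30 at or before R8 starts Sat 16:30 → clear.
R5: ends Sat 16:30 at or before R8 starts Sat 16:30 → clear.

Yes — the slot is free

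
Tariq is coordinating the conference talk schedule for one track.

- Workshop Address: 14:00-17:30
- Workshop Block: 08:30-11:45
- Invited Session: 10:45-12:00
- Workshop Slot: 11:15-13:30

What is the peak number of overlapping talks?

Walk through starts and ends in time order (an end at T is processed before a start at T):
08:30 start Workshop Block → 1
10:45 start Invited Session → 2
11:15 start Workshop Slot → 3
11:45 end Workshop Block → 2
12:00 end Invited Session → 1
13:30 end Workshop Slot → 0
14:00 start Workshop Address → 1
17:30 end Workshop Address → 0
Peak is 3, at 11:15 (Invited Session, Workshop Block, Workshop Slot).

3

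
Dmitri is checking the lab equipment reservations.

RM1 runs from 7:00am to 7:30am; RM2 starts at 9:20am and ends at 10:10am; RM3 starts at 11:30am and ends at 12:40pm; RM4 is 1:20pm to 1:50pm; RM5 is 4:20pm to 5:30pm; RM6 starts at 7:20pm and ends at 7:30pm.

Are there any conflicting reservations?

Sorted by start: RM1, RM2, RM3, RM4, RM5, RM6.
RM2 starts after RM1 ends; RM1 is clear from here.
RM3 starts after RM2 ends; RM2 is clear from here.
RM4 starts after RM3 ends; RM3 is clear from here.
RM5 starts after RM4 ends; RM4 is clear from here.
RM6 starts after RM5 ends.
Every pair is clear; the schedule has no overlaps.

No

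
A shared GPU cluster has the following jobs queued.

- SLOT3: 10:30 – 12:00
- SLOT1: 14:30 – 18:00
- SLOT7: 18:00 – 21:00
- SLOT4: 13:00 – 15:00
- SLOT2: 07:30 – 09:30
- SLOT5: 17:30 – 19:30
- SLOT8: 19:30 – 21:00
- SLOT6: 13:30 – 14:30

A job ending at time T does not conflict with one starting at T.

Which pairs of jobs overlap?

SLOT1 & SLOT4, SLOT1 & SLOT5, SLOT4 & SLOT6, SLOT5 & SLOT7, SLOT7 & SLOT8

Two intervals overlap when each starts before the other ends.
Sorted by start: SLOT2, SLOT3, SLOT4, SLOT6, SLOT1, SLOT5, SLOT7, SLOT8.
SLOT3 starts after SLOT2 ends — done with SLOT2.
SLOT4 starts after SLOT3 ends — done with SLOT3.
SLOT6 starts before SLOT4 ends → SLOT4 and SLOT6 overlap.
SLOT1 starts before SLOT4 ends → SLOT4 and SLOT1 overlap.
SLOT5 starts after SLOT4 ends — done with SLOT4.
SLOT1 starts exactly when SLOT6 ends (back-to-back, no overlap) — done with SLOT6.
SLOT5 starts before SLOT1 ends → SLOT1 and SLOT5 overlap.
SLOT7 starts exactly when SLOT1 ends (back-to-back, no overlap) — done with SLOT1.
SLOT7 starts before SLOT5 ends → SLOT5 and SLOT7 overlap.
SLOT8 starts exactly when SLOT5 ends (back-to-back, no overlap).
SLOT8 starts before SLOT7 ends → SLOT7 and SLOT8 overlap.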